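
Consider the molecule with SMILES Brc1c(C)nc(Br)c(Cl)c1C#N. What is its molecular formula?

C7H3Br2ClN2

Walk through each heavy atom and fill implicit hydrogens from standard valence (C 4, N 3, O 2, S 2, halogen 1); for lowercase aromatic atoms, an aromatic c carries 1 H when it has two neighbours and 0 H with three, and aromatic n carries 0 H:
  atom 1: Br (halogen, monovalent) → 0 H
  atom 2: aromatic c, 3 neighbours → 0 H
  atom 3: aromatic c, 3 neighbours → 0 H
  atom 4: C, bond orders sum to 1 (valence 4) → 3 H
  atom 5: aromatic n, 2 neighbours → 0 H
  atom 6: aromatic c, 3 neighbours → 0 H
  atom 7: Br (halogen, monovalent) → 0 H
  atom 8: aromatic c, 3 neighbours → 0 H
  atom 9: Cl (halogen, monovalent) → 0 H
  atom 10: aromatic c, 3 neighbours → 0 H
  atom 11: C, bond orders sum to 4 (valence 4) → 0 H
  atom 12: N, bond orders sum to 3 (valence 3) → 0 H
Totals → C:7, H:3, Br:2, Cl:1, N:2.
In Hill order: C7H3Br2ClN2.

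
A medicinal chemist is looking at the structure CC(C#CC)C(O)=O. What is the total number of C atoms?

6

Count every carbon token in the SMILES (each C, including those in ring-closure positions and inside branches).
Carbon count: 6.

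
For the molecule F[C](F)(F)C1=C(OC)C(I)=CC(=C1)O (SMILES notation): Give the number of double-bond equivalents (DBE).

4

Degree of unsaturation = (number of rings) + (number of π bonds).
Ring closures in the SMILES: 1.
π bonds: 3 double bonds (each 1 DoU) → 3 DoU from unsaturation.
Total DoU = 1 + 3 = 4.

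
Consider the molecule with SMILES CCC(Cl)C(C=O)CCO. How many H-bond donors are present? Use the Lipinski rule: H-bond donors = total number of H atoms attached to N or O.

Donors: find every N or O and count the H atoms it carries.
  atom 7 (O): bond orders sum to 2 → 0 H
  atom 10 (O): bond orders sum to 1 → 1 H
Lipinski HBD = 1.

1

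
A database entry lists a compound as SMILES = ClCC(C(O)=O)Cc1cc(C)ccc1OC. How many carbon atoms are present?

12

Count every carbon token in the SMILES (each C, including those in ring-closure positions and inside branches).
Carbon count: 12.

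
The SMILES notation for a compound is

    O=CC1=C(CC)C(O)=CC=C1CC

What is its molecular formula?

C11H14O2

Walk through each heavy atom and fill implicit hydrogens from standard valence (C 4, N 3, O 2, S 2, halogen 1):
  atom 1: O, bond orders sum to 2 (valence 2) → 0 H
  atom 2: C, bond orders sum to 3 (valence 4) → 1 H
  atom 3: C, bond orders sum to 4 (valence 4) → 0 H
  atom 4: C, bond orders sum to 4 (valence 4) → 0 H
  atom 5: C, bond orders sum to 2 (valence 4) → 2 H
  atom 6: C, bond orders sum to 1 (valence 4) → 3 H
  atom 7: C, bond orders sum to 4 (valence 4) → 0 H
  atom 8: O, bond orders sum to 1 (valence 2) → 1 H
  atom 9: C, bond orders sum to 3 (valence 4) → 1 H
  atom 10: C, bond orders sum to 3 (valence 4) → 1 H
  atom 11: C, bond orders sum to 4 (valence 4) → 0 H
  atom 12: C, bond orders sum to 2 (valence 4) → 2 H
  atom 13: C, bond orders sum to 1 (valence 4) → 3 H
Totals → C:11, H:14, O:2.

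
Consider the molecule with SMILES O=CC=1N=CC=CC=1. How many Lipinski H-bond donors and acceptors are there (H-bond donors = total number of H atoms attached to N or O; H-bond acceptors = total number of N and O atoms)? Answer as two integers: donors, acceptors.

Donors: find every N or O and count the H atoms it carries.
  atom 1 (O): bond orders sum to 2 → 0 H
  atom 4 (N): bond orders sum to 3 → 0 H
Lipinski HBD = 0.
Acceptors: N atoms = 1, O atoms = 1 → HBA = 2.

0, 2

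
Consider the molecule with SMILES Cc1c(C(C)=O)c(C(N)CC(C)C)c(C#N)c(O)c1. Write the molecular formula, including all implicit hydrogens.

Walk through each heavy atom and fill implicit hydrogens from standard valence (C 4, N 3, O 2, S 2, halogen 1); for lowercase aromatic atoms, an aromatic c carries 1 H when it has two neighbours and 0 H with three, and aromatic n carries 0 H:
  atom 1: C, bond orders sum to 1 (valence 4) → 3 H
  atom 2: aromatic c, 3 neighbours → 0 H
  atom 3: aromatic c, 3 neighbours → 0 H
  atom 4: C, bond orders sum to 4 (valence 4) → 0 H
  atom 5: C, bond orders sum to 1 (valence 4) → 3 H
  atom 6: O, bond orders sum to 2 (valence 2) → 0 H
  atom 7: aromatic c, 3 neighbours → 0 H
  atom 8: C, bond orders sum to 3 (valence 4) → 1 H
  atom 9: N, bond orders sum to 1 (valence 3) → 2 H
  atom 10: C, bond orders sum to 2 (valence 4) → 2 H
  atom 11: C, bond orders sum to 3 (valence 4) → 1 H
  atom 12: C, bond orders sum to 1 (valence 4) → 3 H
  atom 13: C, bond orders sum to 1 (valence 4) → 3 H
  atom 14: aromatic c, 3 neighbours → 0 H
  atom 15: C, bond orders sum to 4 (valence 4) → 0 H
  atom 16: N, bond orders sum to 3 (valence 3) → 0 H
  atom 17: aromatic c, 3 neighbours → 0 H
  atom 18: O, bond orders sum to 1 (valence 2) → 1 H
  atom 19: aromatic c, 2 neighbours → 1 H
Totals → C:15, H:20, N:2, O:2.
In Hill order: C15H20N2O2.

C15H20N2O2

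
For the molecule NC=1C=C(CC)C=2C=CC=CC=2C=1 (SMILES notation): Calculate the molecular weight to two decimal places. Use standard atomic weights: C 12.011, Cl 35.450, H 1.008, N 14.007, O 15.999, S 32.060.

First, the molecular formula is C12H13N (counting implicit H from valence).
  C: 12 × 12.011 = 144.132
  H: 13 × 1.008 = 13.104
  N: 1 × 14.007 = 14.007
Sum: 12×12.011 + 13×1.008 + 1×14.007 = 171.243 → 171.24 g/mol.

171.24 g/mol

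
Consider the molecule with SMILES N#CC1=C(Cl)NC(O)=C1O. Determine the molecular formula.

C5H3ClN2O2

Walk through each heavy atom and fill implicit hydrogens from standard valence (C 4, N 3, O 2, S 2, halogen 1):
  atom 1: N, bond orders sum to 3 (valence 3) → 0 H
  atom 2: C, bond orders sum to 4 (valence 4) → 0 H
  atom 3: C, bond orders sum to 4 (valence 4) → 0 H
  atom 4: C, bond orders sum to 4 (valence 4) → 0 H
  atom 5: Cl (halogen, monovalent) → 0 H
  atom 6: N, bond orders sum to 2 (valence 3) → 1 H
  atom 7: C, bond orders sum to 4 (valence 4) → 0 H
  atom 8: O, bond orders sum to 1 (valence 2) → 1 H
  atom 9: C, bond orders sum to 4 (valence 4) → 0 H
  atom 10: O, bond orders sum to 1 (valence 2) → 1 H
Totals → C:5, H:3, Cl:1, N:2, O:2.
In Hill order: C5H3ClN2O2.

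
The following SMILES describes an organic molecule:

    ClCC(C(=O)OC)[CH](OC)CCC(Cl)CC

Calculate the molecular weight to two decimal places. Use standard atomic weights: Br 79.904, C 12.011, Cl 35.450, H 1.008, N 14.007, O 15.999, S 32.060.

271.18 g/mol

First, the molecular formula is C11H20Cl2O3 (counting implicit H from valence).
  C: 11 × 12.011 = 132.121
  Cl: 2 × 35.450 = 70.900
  H: 20 × 1.008 = 20.160
  O: 3 × 15.999 = 47.997
Sum: 11×12.011 + 2×35.450 + 20×1.008 + 3×15.999 = 271.178 → 271.18 g/mol.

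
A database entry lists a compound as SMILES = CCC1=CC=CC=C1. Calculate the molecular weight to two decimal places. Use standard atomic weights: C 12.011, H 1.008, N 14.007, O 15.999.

106.17 g/mol

First, the molecular formula is C8H10 (counting implicit H from valence).
  C: 8 × 12.011 = 96.088
  H: 10 × 1.008 = 10.080
Sum: 8×12.011 + 10×1.008 = 106.168 → 106.17 g/mol.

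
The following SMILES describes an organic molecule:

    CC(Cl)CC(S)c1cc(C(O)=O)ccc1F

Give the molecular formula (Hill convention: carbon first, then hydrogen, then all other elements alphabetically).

Walk through each heavy atom and fill implicit hydrogens from standard valence (C 4, N 3, O 2, S 2, halogen 1); for lowercase aromatic atoms, an aromatic c carries 1 H when it has two neighbours and 0 H with three, and aromatic n carries 0 H:
  atom 1: C, bond orders sum to 1 (valence 4) → 3 H
  atom 2: C, bond orders sum to 3 (valence 4) → 1 H
  atom 3: Cl (halogen, monovalent) → 0 H
  atom 4: C, bond orders sum to 2 (valence 4) → 2 H
  atom 5: C, bond orders sum to 3 (valence 4) → 1 H
  atom 6: S, bond orders sum to 1 (valence 2) → 1 H
  atom 7: aromatic c, 3 neighbours → 0 H
  atom 8: aromatic c, 2 neighbours → 1 H
  atom 9: aromatic c, 3 neighbours → 0 H
  atom 10: C, bond orders sum to 4 (valence 4) → 0 H
  atom 11: O, bond orders sum to 1 (valence 2) → 1 H
  atom 12: O, bond orders sum to 2 (valence 2) → 0 H
  atom 13: aromatic c, 2 neighbours → 1 H
  atom 14: aromatic c, 2 neighbours → 1 H
  atom 15: aromatic c, 3 neighbours → 0 H
  atom 16: F (halogen, monovalent) → 0 H
Totals → C:11, H:12, Cl:1, F:1, O:2, S:1.
In Hill order: C11H12ClFO2S.

C11H12ClFO2S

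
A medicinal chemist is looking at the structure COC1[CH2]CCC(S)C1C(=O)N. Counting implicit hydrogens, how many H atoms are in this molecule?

Walk through each heavy atom and fill implicit hydrogens from standard valence (C 4, N 3, O 2, S 2, halogen 1):
  atom 1: C, bond orders sum to 1 (valence 4) → 3 H
  atom 2: O, bond orders sum to 2 (valence 2) → 0 H
  atom 3: C, bond orders sum to 3 (valence 4) → 1 H
  atom 4: C with explicit H count 2
  atom 5: C, bond orders sum to 2 (valence 4) → 2 H
  atom 6: C, bond orders sum to 2 (valence 4) → 2 H
  atom 7: C, bond orders sum to 3 (valence 4) → 1 H
  atom 8: S, bond orders sum to 1 (valence 2) → 1 H
  atom 9: C, bond orders sum to 3 (valence 4) → 1 H
  atom 10: C, bond orders sum to 4 (valence 4) → 0 H
  atom 11: O, bond orders sum to 2 (valence 2) → 0 H
  atom 12: N, bond orders sum to 1 (valence 3) → 2 H
Total hydrogens: 15.

15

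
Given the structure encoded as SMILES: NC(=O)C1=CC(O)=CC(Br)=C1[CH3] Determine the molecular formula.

C8H8BrNO2

Walk through each heavy atom and fill implicit hydrogens from standard valence (C 4, N 3, O 2, S 2, halogen 1):
  atom 1: N, bond orders sum to 1 (valence 3) → 2 H
  atom 2: C, bond orders sum to 4 (valence 4) → 0 H
  atom 3: O, bond orders sum to 2 (valence 2) → 0 H
  atom 4: C, bond orders sum to 4 (valence 4) → 0 H
  atom 5: C, bond orders sum to 3 (valence 4) → 1 H
  atom 6: C, bond orders sum to 4 (valence 4) → 0 H
  atom 7: O, bond orders sum to 1 (valence 2) → 1 H
  atom 8: C, bond orders sum to 3 (valence 4) → 1 H
  atom 9: C, bond orders sum to 4 (valence 4) → 0 H
  atom 10: Br (halogen, monovalent) → 0 H
  atom 11: C, bond orders sum to 4 (valence 4) → 0 H
  atom 12: C with explicit H count 3
Totals → C:8, H:8, Br:1, N:1, O:2.
In Hill order: C8H8BrNO2.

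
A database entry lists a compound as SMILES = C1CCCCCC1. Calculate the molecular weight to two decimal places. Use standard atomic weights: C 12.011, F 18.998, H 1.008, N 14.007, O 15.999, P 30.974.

98.19 g/mol

First, the molecular formula is C7H14 (counting implicit H from valence).
  C: 7 × 12.011 = 84.077
  H: 14 × 1.008 = 14.112
Sum: 7×12.011 + 14×1.008 = 98.189 → 98.19 g/mol.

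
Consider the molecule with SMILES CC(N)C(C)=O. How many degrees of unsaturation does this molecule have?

1

Degree of unsaturation = (number of rings) + (number of π bonds).
Ring closures in the SMILES: 0.
π bonds: 1 double bond (each 1 DoU) → 1 DoU from unsaturation.
Total DoU = 0 + 1 = 1.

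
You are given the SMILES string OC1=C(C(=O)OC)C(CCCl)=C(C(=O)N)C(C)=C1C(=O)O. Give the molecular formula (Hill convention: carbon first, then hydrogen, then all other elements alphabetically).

C13H14ClNO6

Walk through each heavy atom and fill implicit hydrogens from standard valence (C 4, N 3, O 2, S 2, halogen 1):
  atom 1: O, bond orders sum to 1 (valence 2) → 1 H
  atom 2: C, bond orders sum to 4 (valence 4) → 0 H
  atom 3: C, bond orders sum to 4 (valence 4) → 0 H
  atom 4: C, bond orders sum to 4 (valence 4) → 0 H
  atom 5: O, bond orders sum to 2 (valence 2) → 0 H
  atom 6: O, bond orders sum to 2 (valence 2) → 0 H
  atom 7: C, bond orders sum to 1 (valence 4) → 3 H
  atom 8: C, bond orders sum to 4 (valence 4) → 0 H
  atom 9: C, bond orders sum to 2 (valence 4) → 2 H
  atom 10: C, bond orders sum to 2 (valence 4) → 2 H
  atom 11: Cl (halogen, monovalent) → 0 H
  atom 12: C, bond orders sum to 4 (valence 4) → 0 H
  atom 13: C, bond orders sum to 4 (valence 4) → 0 H
  atom 14: O, bond orders sum to 2 (valence 2) → 0 H
  atom 15: N, bond orders sum to 1 (valence 3) → 2 H
  atom 16: C, bond orders sum to 4 (valence 4) → 0 H
  atom 17: C, bond orders sum to 1 (valence 4) → 3 H
  atom 18: C, bond orders sum to 4 (valence 4) → 0 H
  atom 19: C, bond orders sum to 4 (valence 4) → 0 H
  atom 20: O, bond orders sum to 2 (valence 2) → 0 H
  atom 21: O, bond orders sum to 1 (valence 2) → 1 H
Totals → C:13, H:14, Cl:1, N:1, O:6.
In Hill order: C13H14ClNO6.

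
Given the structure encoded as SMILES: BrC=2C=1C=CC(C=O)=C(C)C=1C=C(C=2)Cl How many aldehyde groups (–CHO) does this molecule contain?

1

The aldehyde motif appears at heavy-atom position 7 in the SMILES.
Aldehyde count: 1.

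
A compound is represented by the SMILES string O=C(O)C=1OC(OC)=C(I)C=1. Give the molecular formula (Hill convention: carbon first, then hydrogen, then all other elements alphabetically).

C6H5IO4

Walk through each heavy atom and fill implicit hydrogens from standard valence (C 4, N 3, O 2, S 2, halogen 1):
  atom 1: O, bond orders sum to 2 (valence 2) → 0 H
  atom 2: C, bond orders sum to 4 (valence 4) → 0 H
  atom 3: O, bond orders sum to 1 (valence 2) → 1 H
  atom 4: C, bond orders sum to 4 (valence 4) → 0 H
  atom 5: O, bond orders sum to 2 (valence 2) → 0 H
  atom 6: C, bond orders sum to 4 (valence 4) → 0 H
  atom 7: O, bond orders sum to 2 (valence 2) → 0 H
  atom 8: C, bond orders sum to 1 (valence 4) → 3 H
  atom 9: C, bond orders sum to 4 (valence 4) → 0 H
  atom 10: I (halogen, monovalent) → 0 H
  atom 11: C, bond orders sum to 3 (valence 4) → 1 H
Totals → C:6, H:5, I:1, O:4.
In Hill order: C6H5IO4.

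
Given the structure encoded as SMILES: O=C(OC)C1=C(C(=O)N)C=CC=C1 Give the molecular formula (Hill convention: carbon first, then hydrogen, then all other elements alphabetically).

C9H9NO3

Walk through each heavy atom and fill implicit hydrogens from standard valence (C 4, N 3, O 2, S 2, halogen 1):
  atom 1: O, bond orders sum to 2 (valence 2) → 0 H
  atom 2: C, bond orders sum to 4 (valence 4) → 0 H
  atom 3: O, bond orders sum to 2 (valence 2) → 0 H
  atom 4: C, bond orders sum to 1 (valence 4) → 3 H
  atom 5: C, bond orders sum to 4 (valence 4) → 0 H
  atom 6: C, bond orders sum to 4 (valence 4) → 0 H
  atom 7: C, bond orders sum to 4 (valence 4) → 0 H
  atom 8: O, bond orders sum to 2 (valence 2) → 0 H
  atom 9: N, bond orders sum to 1 (valence 3) → 2 H
  atom 10: C, bond orders sum to 3 (valence 4) → 1 H
  atom 11: C, bond orders sum to 3 (valence 4) → 1 H
  atom 12: C, bond orders sum to 3 (valence 4) → 1 H
  atom 13: C, bond orders sum to 3 (valence 4) → 1 H
Totals → C:9, H:9, N:1, O:3.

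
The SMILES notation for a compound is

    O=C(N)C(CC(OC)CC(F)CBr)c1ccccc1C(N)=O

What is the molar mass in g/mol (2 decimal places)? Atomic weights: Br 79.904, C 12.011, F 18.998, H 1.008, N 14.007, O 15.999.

375.24 g/mol

First, the molecular formula is C15H20BrFN2O3 (counting implicit H from valence).
  Br: 1 × 79.904 = 79.904
  C: 15 × 12.011 = 180.165
  F: 1 × 18.998 = 18.998
  H: 20 × 1.008 = 20.160
  N: 2 × 14.007 = 28.014
  O: 3 × 15.999 = 47.997
Sum: 1×79.904 + 15×12.011 + 1×18.998 + 20×1.008 + 2×14.007 + 3×15.999 = 375.238 → 375.24 g/mol.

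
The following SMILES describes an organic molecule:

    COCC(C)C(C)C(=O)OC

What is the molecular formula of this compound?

C8H16O3

Walk through each heavy atom and fill implicit hydrogens from standard valence (C 4, N 3, O 2, S 2, halogen 1):
  atom 1: C, bond orders sum to 1 (valence 4) → 3 H
  atom 2: O, bond orders sum to 2 (valence 2) → 0 H
  atom 3: C, bond orders sum to 2 (valence 4) → 2 H
  atom 4: C, bond orders sum to 3 (valence 4) → 1 H
  atom 5: C, bond orders sum to 1 (valence 4) → 3 H
  atom 6: C, bond orders sum to 3 (valence 4) → 1 H
  atom 7: C, bond orders sum to 1 (valence 4) → 3 H
  atom 8: C, bond orders sum to 4 (valence 4) → 0 H
  atom 9: O, bond orders sum to 2 (valence 2) → 0 H
  atom 10: O, bond orders sum to 2 (valence 2) → 0 H
  atom 11: C, bond orders sum to 1 (valence 4) → 3 H
Totals → C:8, H:16, O:3.
In Hill order: C8H16O3.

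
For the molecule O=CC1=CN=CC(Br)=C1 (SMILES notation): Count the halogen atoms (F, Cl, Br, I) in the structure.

1

Halogen atoms appear at heavy-atom position 8 (1×Br).
Other groups present: 1 aldehyde.
Halogen count: 1.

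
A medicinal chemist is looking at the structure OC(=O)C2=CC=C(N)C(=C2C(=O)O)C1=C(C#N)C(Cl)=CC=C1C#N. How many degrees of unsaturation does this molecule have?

14

Molecular formula: C16H8ClN3O4.
DoU = (2C + 2 + N − H − X) / 2, where X is the halogen count and O/S are ignored.
    = (2·16 + 2 + 3 − 8 − 1) / 2 = 28 / 2 = 14.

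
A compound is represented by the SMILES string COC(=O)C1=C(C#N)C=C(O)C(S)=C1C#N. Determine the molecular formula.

Walk through each heavy atom and fill implicit hydrogens from standard valence (C 4, N 3, O 2, S 2, halogen 1):
  atom 1: C, bond orders sum to 1 (valence 4) → 3 H
  atom 2: O, bond orders sum to 2 (valence 2) → 0 H
  atom 3: C, bond orders sum to 4 (valence 4) → 0 H
  atom 4: O, bond orders sum to 2 (valence 2) → 0 H
  atom 5: C, bond orders sum to 4 (valence 4) → 0 H
  atom 6: C, bond orders sum to 4 (valence 4) → 0 H
  atom 7: C, bond orders sum to 4 (valence 4) → 0 H
  atom 8: N, bond orders sum to 3 (valence 3) → 0 H
  atom 9: C, bond orders sum to 3 (valence 4) → 1 H
  atom 10: C, bond orders sum to 4 (valence 4) → 0 H
  atom 11: O, bond orders sum to 1 (valence 2) → 1 H
  atom 12: C, bond orders sum to 4 (valence 4) → 0 H
  atom 13: S, bond orders sum to 1 (valence 2) → 1 H
  atom 14: C, bond orders sum to 4 (valence 4) → 0 H
  atom 15: C, bond orders sum to 4 (valence 4) → 0 H
  atom 16: N, bond orders sum to 3 (valence 3) → 0 H
Totals → C:10, H:6, N:2, O:3, S:1.

C10H6N2O3S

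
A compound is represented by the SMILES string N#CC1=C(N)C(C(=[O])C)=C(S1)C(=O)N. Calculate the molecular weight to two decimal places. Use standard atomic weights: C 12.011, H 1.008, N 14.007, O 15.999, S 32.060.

209.22 g/mol

First, the molecular formula is C8H7N3O2S (counting implicit H from valence).
  C: 8 × 12.011 = 96.088
  H: 7 × 1.008 = 7.056
  N: 3 × 14.007 = 42.021
  O: 2 × 15.999 = 31.998
  S: 1 × 32.060 = 32.060
Sum: 8×12.011 + 7×1.008 + 3×14.007 + 2×15.999 + 1×32.060 = 209.223 → 209.22 g/mol.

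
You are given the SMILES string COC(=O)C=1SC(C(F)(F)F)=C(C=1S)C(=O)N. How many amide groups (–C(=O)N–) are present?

The amide motif appears at heavy-atom position 15 in the SMILES.
Other groups present: 1 ester, 1 thiol.
Amide count: 1.

1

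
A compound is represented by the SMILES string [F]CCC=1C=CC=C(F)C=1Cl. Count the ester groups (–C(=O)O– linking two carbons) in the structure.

0

Scan the SMILES for the ester motif — none present.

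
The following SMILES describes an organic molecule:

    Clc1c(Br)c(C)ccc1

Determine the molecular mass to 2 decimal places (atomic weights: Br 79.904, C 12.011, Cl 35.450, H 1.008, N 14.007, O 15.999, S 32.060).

205.48 g/mol

First, the molecular formula is C7H6BrCl (counting implicit H from valence).
  Br: 1 × 79.904 = 79.904
  C: 7 × 12.011 = 84.077
  Cl: 1 × 35.450 = 35.450
  H: 6 × 1.008 = 6.048
Sum: 1×79.904 + 7×12.011 + 1×35.450 + 6×1.008 = 205.479 → 205.48 g/mol.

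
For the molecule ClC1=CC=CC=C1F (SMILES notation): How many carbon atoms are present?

Count every carbon token in the SMILES (each C, including those in ring-closure positions and inside branches).
Carbon count: 6.

6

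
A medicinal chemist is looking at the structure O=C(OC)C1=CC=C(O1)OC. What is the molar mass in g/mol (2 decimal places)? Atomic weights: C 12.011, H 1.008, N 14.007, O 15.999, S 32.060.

156.14 g/mol

First, the molecular formula is C7H8O4 (counting implicit H from valence).
  C: 7 × 12.011 = 84.077
  H: 8 × 1.008 = 8.064
  O: 4 × 15.999 = 63.996
Sum: 7×12.011 + 8×1.008 + 4×15.999 = 156.137 → 156.14 g/mol.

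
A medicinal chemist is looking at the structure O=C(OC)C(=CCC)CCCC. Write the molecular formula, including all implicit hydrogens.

C10H18O2

Walk through each heavy atom and fill implicit hydrogens from standard valence (C 4, N 3, O 2, S 2, halogen 1):
  atom 1: O, bond orders sum to 2 (valence 2) → 0 H
  atom 2: C, bond orders sum to 4 (valence 4) → 0 H
  atom 3: O, bond orders sum to 2 (valence 2) → 0 H
  atom 4: C, bond orders sum to 1 (valence 4) → 3 H
  atom 5: C, bond orders sum to 4 (valence 4) → 0 H
  atom 6: C, bond orders sum to 3 (valence 4) → 1 H
  atom 7: C, bond orders sum to 2 (valence 4) → 2 H
  atom 8: C, bond orders sum to 1 (valence 4) → 3 H
  atom 9: C, bond orders sum to 2 (valence 4) → 2 H
  atom 10: C, bond orders sum to 2 (valence 4) → 2 H
  atom 11: C, bond orders sum to 2 (valence 4) → 2 H
  atom 12: C, bond orders sum to 1 (valence 4) → 3 H
Totals → C:10, H:18, O:2.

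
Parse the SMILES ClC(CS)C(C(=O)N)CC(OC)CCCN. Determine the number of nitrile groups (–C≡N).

Scan the SMILES for the nitrile motif — none present.
Groups that are present: 1 amide, 1 ether, 1 primary amine, 1 thiol.

0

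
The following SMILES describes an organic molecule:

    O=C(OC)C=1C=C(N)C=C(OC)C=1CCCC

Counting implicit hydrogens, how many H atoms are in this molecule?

19

Walk through each heavy atom and fill implicit hydrogens from standard valence (C 4, N 3, O 2, S 2, halogen 1):
  atom 1: O, bond orders sum to 2 (valence 2) → 0 H
  atom 2: C, bond orders sum to 4 (valence 4) → 0 H
  atom 3: O, bond orders sum to 2 (valence 2) → 0 H
  atom 4: C, bond orders sum to 1 (valence 4) → 3 H
  atom 5: C, bond orders sum to 4 (valence 4) → 0 H
  atom 6: C, bond orders sum to 3 (valence 4) → 1 H
  atom 7: C, bond orders sum to 4 (valence 4) → 0 H
  atom 8: N, bond orders sum to 1 (valence 3) → 2 H
  atom 9: C, bond orders sum to 3 (valence 4) → 1 H
  atom 10: C, bond orders sum to 4 (valence 4) → 0 H
  atom 11: O, bond orders sum to 2 (valence 2) → 0 H
  atom 12: C, bond orders sum to 1 (valence 4) → 3 H
  atom 13: C, bond orders sum to 4 (valence 4) → 0 H
  atom 14: C, bond orders sum to 2 (valence 4) → 2 H
  atom 15: C, bond orders sum to 2 (valence 4) → 2 H
  atom 16: C, bond orders sum to 2 (valence 4) → 2 H
  atom 17: C, bond orders sum to 1 (valence 4) → 3 H
Total hydrogens: 19.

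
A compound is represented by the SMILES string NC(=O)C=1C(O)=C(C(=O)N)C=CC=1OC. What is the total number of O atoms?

Scan the SMILES for O atoms (remember two-letter symbols like Cl and Br are single atoms).
Oxygen count: 4.

4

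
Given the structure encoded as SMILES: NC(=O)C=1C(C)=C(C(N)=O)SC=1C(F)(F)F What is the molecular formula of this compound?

C8H7F3N2O2S

Walk through each heavy atom and fill implicit hydrogens from standard valence (C 4, N 3, O 2, S 2, halogen 1):
  atom 1: N, bond orders sum to 1 (valence 3) → 2 H
  atom 2: C, bond orders sum to 4 (valence 4) → 0 H
  atom 3: O, bond orders sum to 2 (valence 2) → 0 H
  atom 4: C, bond orders sum to 4 (valence 4) → 0 H
  atom 5: C, bond orders sum to 4 (valence 4) → 0 H
  atom 6: C, bond orders sum to 1 (valence 4) → 3 H
  atom 7: C, bond orders sum to 4 (valence 4) → 0 H
  atom 8: C, bond orders sum to 4 (valence 4) → 0 H
  atom 9: N, bond orders sum to 1 (valence 3) → 2 H
  atom 10: O, bond orders sum to 2 (valence 2) → 0 H
  atom 11: S, bond orders sum to 2 (valence 2) → 0 H
  atom 12: C, bond orders sum to 4 (valence 4) → 0 H
  atom 13: C, bond orders sum to 4 (valence 4) → 0 H
  atom 14: F (halogen, monovalent) → 0 H
  atom 15: F (halogen, monovalent) → 0 H
  atom 16: F (halogen, monovalent) → 0 H
Totals → C:8, H:7, F:3, N:2, O:2, S:1.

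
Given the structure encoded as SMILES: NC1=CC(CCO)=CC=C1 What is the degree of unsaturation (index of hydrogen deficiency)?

4

Degree of unsaturation = (number of rings) + (number of π bonds).
Ring closures in the SMILES: 1.
π bonds: 3 double bonds (each 1 DoU) → 3 DoU from unsaturation.
Total DoU = 1 + 3 = 4.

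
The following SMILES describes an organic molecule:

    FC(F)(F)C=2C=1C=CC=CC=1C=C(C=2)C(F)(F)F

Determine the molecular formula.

Walk through each heavy atom and fill implicit hydrogens from standard valence (C 4, N 3, O 2, S 2, halogen 1):
  atom 1: F (halogen, monovalent) → 0 H
  atom 2: C, bond orders sum to 4 (valence 4) → 0 H
  atom 3: F (halogen, monovalent) → 0 H
  atom 4: F (halogen, monovalent) → 0 H
  atom 5: C, bond orders sum to 4 (valence 4) → 0 H
  atom 6: C, bond orders sum to 4 (valence 4) → 0 H
  atom 7: C, bond orders sum to 3 (valence 4) → 1 H
  atom 8: C, bond orders sum to 3 (valence 4) → 1 H
  atom 9: C, bond orders sum to 3 (valence 4) → 1 H
  atom 10: C, bond orders sum to 3 (valence 4) → 1 H
  atom 11: C, bond orders sum to 4 (valence 4) → 0 H
  atom 12: C, bond orders sum to 3 (valence 4) → 1 H
  atom 13: C, bond orders sum to 4 (valence 4) → 0 H
  atom 14: C, bond orders sum to 3 (valence 4) → 1 H
  atom 15: C, bond orders sum to 4 (valence 4) → 0 H
  atom 16: F (halogen, monovalent) → 0 H
  atom 17: F (halogen, monovalent) → 0 H
  atom 18: F (halogen, monovalent) → 0 H
Totals → C:12, H:6, F:6.
In Hill order: C12H6F6.

C12H6F6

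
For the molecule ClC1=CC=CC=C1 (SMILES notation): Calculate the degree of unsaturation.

Molecular formula: C6H5Cl.
DoU = (2C + 2 + N − H − X) / 2, where X is the halogen count and O/S are ignored.
    = (2·6 + 2 + 0 − 5 − 1) / 2 = 8 / 2 = 4.

4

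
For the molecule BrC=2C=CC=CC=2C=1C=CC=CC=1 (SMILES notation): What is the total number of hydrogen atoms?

Walk through each heavy atom and fill implicit hydrogens from standard valence (C 4, N 3, O 2, S 2, halogen 1):
  atom 1: Br (halogen, monovalent) → 0 H
  atom 2: C, bond orders sum to 4 (valence 4) → 0 H
  atom 3: C, bond orders sum to 3 (valence 4) → 1 H
  atom 4: C, bond orders sum to 3 (valence 4) → 1 H
  atom 5: C, bond orders sum to 3 (valence 4) → 1 H
  atom 6: C, bond orders sum to 3 (valence 4) → 1 H
  atom 7: C, bond orders sum to 4 (valence 4) → 0 H
  atom 8: C, bond orders sum to 4 (valence 4) → 0 H
  atom 9: C, bond orders sum to 3 (valence 4) → 1 H
  atom 10: C, bond orders sum to 3 (valence 4) → 1 H
  atom 11: C, bond orders sum to 3 (valence 4) → 1 H
  atom 12: C, bond orders sum to 3 (valence 4) → 1 H
  atom 13: C, bond orders sum to 3 (valence 4) → 1 H
Total hydrogens: 9.

9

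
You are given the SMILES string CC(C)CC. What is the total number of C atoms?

Count every carbon token in the SMILES (each C, including those in ring-closure positions and inside branches).
Carbon count: 5.

5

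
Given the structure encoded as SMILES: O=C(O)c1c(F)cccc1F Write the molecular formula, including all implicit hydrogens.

C7H4F2O2

Walk through each heavy atom and fill implicit hydrogens from standard valence (C 4, N 3, O 2, S 2, halogen 1); for lowercase aromatic atoms, an aromatic c carries 1 H when it has two neighbours and 0 H with three, and aromatic n carries 0 H:
  atom 1: O, bond orders sum to 2 (valence 2) → 0 H
  atom 2: C, bond orders sum to 4 (valence 4) → 0 H
  atom 3: O, bond orders sum to 1 (valence 2) → 1 H
  atom 4: aromatic c, 3 neighbours → 0 H
  atom 5: aromatic c, 3 neighbours → 0 H
  atom 6: F (halogen, monovalent) → 0 H
  atom 7: aromatic c, 2 neighbours → 1 H
  atom 8: aromatic c, 2 neighbours → 1 H
  atom 9: aromatic c, 2 neighbours → 1 H
  atom 10: aromatic c, 3 neighbours → 0 H
  atom 11: F (halogen, monovalent) → 0 H
Totals → C:7, H:4, F:2, O:2.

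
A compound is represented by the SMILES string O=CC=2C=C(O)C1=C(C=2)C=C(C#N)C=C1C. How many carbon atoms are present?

Count every carbon token in the SMILES (each C, including those in ring-closure positions and inside branches).
Carbon count: 13.

13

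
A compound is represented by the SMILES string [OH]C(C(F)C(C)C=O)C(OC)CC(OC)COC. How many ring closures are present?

0

In SMILES, each pair of matching ring-closure digits denotes one ring-closing bond; the number of such bonds equals the number of independent rings.
Ring-closure bonds here: 0.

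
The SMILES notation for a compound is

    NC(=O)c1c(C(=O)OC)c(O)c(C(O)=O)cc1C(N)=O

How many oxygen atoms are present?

7

Scan the SMILES for O atoms (remember two-letter symbols like Cl and Br are single atoms).
Oxygen count: 7.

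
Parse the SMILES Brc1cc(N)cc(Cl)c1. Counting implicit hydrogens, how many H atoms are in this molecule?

Walk through each heavy atom and fill implicit hydrogens from standard valence (C 4, N 3, O 2, S 2, halogen 1); for lowercase aromatic atoms, an aromatic c carries 1 H when it has two neighbours and 0 H with three, and aromatic n carries 0 H:
  atom 1: Br (halogen, monovalent) → 0 H
  atom 2: aromatic c, 3 neighbours → 0 H
  atom 3: aromatic c, 2 neighbours → 1 H
  atom 4: aromatic c, 3 neighbours → 0 H
  atom 5: N, bond orders sum to 1 (valence 3) → 2 H
  atom 6: aromatic c, 2 neighbours → 1 H
  atom 7: aromatic c, 3 neighbours → 0 H
  atom 8: Cl (halogen, monovalent) → 0 H
  atom 9: aromatic c, 2 neighbours → 1 H
Total hydrogens: 5.

5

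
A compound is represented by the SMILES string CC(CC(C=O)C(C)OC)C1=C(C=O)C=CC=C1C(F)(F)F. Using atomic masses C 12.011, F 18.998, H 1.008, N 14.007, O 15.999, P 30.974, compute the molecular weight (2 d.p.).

316.32 g/mol

First, the molecular formula is C16H19F3O3 (counting implicit H from valence).
  C: 16 × 12.011 = 192.176
  F: 3 × 18.998 = 56.994
  H: 19 × 1.008 = 19.152
  O: 3 × 15.999 = 47.997
Sum: 16×12.011 + 3×18.998 + 19×1.008 + 3×15.999 = 316.319 → 316.32 g/mol.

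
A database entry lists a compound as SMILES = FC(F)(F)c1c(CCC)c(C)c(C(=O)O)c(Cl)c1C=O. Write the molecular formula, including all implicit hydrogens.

C13H12ClF3O3

Walk through each heavy atom and fill implicit hydrogens from standard valence (C 4, N 3, O 2, S 2, halogen 1); for lowercase aromatic atoms, an aromatic c carries 1 H when it has two neighbours and 0 H with three, and aromatic n carries 0 H:
  atom 1: F (halogen, monovalent) → 0 H
  atom 2: C, bond orders sum to 4 (valence 4) → 0 H
  atom 3: F (halogen, monovalent) → 0 H
  atom 4: F (halogen, monovalent) → 0 H
  atom 5: aromatic c, 3 neighbours → 0 H
  atom 6: aromatic c, 3 neighbours → 0 H
  atom 7: C, bond orders sum to 2 (valence 4) → 2 H
  atom 8: C, bond orders sum to 2 (valence 4) → 2 H
  atom 9: C, bond orders sum to 1 (valence 4) → 3 H
  atom 10: aromatic c, 3 neighbours → 0 H
  atom 11: C, bond orders sum to 1 (valence 4) → 3 H
  atom 12: aromatic c, 3 neighbours → 0 H
  atom 13: C, bond orders sum to 4 (valence 4) → 0 H
  atom 14: O, bond orders sum to 2 (valence 2) → 0 H
  atom 15: O, bond orders sum to 1 (valence 2) → 1 H
  atom 16: aromatic c, 3 neighbours → 0 H
  atom 17: Cl (halogen, monovalent) → 0 H
  atom 18: aromatic c, 3 neighbours → 0 H
  atom 19: C, bond orders sum to 3 (valence 4) → 1 H
  atom 20: O, bond orders sum to 2 (valence 2) → 0 H
Totals → C:13, H:12, Cl:1, F:3, O:3.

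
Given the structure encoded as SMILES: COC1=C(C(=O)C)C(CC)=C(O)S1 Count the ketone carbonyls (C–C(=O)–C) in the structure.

1

The ketone motif appears at heavy-atom position 5 in the SMILES.
Other groups present: 1 ether, 1 hydroxyl.
Ketone count: 1.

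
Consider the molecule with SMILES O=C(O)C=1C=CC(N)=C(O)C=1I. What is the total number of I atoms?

Scan the SMILES for I atoms (remember two-letter symbols like Cl and Br are single atoms).
Iodine count: 1.

1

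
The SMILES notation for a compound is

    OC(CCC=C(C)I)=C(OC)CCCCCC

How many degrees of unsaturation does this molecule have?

2

Molecular formula: C14H25IO2.
DoU = (2C + 2 + N − H − X) / 2, where X is the halogen count and O/S are ignored.
    = (2·14 + 2 + 0 − 25 − 1) / 2 = 4 / 2 = 2.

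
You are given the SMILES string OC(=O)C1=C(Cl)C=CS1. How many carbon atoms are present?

Count every carbon token in the SMILES (each C, including those in ring-closure positions and inside branches).
Carbon count: 5.

5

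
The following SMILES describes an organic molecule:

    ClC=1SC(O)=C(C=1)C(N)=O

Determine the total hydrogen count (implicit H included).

Walk through each heavy atom and fill implicit hydrogens from standard valence (C 4, N 3, O 2, S 2, halogen 1):
  atom 1: Cl (halogen, monovalent) → 0 H
  atom 2: C, bond orders sum to 4 (valence 4) → 0 H
  atom 3: S, bond orders sum to 2 (valence 2) → 0 H
  atom 4: C, bond orders sum to 4 (valence 4) → 0 H
  atom 5: O, bond orders sum to 1 (valence 2) → 1 H
  atom 6: C, bond orders sum to 4 (valence 4) → 0 H
  atom 7: C, bond orders sum to 3 (valence 4) → 1 H
  atom 8: C, bond orders sum to 4 (valence 4) → 0 H
  atom 9: N, bond orders sum to 1 (valence 3) → 2 H
  atom 10: O, bond orders sum to 2 (valence 2) → 0 H
Total hydrogens: 4.

4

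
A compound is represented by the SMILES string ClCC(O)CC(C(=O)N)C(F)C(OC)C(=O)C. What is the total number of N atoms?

1

Scan the SMILES for N atoms (remember two-letter symbols like Cl and Br are single atoms).
Nitrogen count: 1.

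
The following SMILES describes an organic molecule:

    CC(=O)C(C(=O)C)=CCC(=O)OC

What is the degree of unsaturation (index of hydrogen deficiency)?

4

Molecular formula: C9H12O4.
DoU = (2C + 2 + N − H − X) / 2, where X is the halogen count and O/S are ignored.
    = (2·9 + 2 + 0 − 12 − 0) / 2 = 8 / 2 = 4.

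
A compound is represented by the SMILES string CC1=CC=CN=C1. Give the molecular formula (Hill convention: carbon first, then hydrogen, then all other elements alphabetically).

Walk through each heavy atom and fill implicit hydrogens from standard valence (C 4, N 3, O 2, S 2, halogen 1):
  atom 1: C, bond orders sum to 1 (valence 4) → 3 H
  atom 2: C, bond orders sum to 4 (valence 4) → 0 H
  atom 3: C, bond orders sum to 3 (valence 4) → 1 H
  atom 4: C, bond orders sum to 3 (valence 4) → 1 H
  atom 5: C, bond orders sum to 3 (valence 4) → 1 H
  atom 6: N, bond orders sum to 3 (valence 3) → 0 H
  atom 7: C, bond orders sum to 3 (valence 4) → 1 H
Totals → C:6, H:7, N:1.

C6H7N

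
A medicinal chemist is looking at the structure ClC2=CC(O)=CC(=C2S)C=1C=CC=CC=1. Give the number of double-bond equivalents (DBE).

8

Molecular formula: C12H9ClOS.
DoU = (2C + 2 + N − H − X) / 2, where X is the halogen count and O/S are ignored.
    = (2·12 + 2 + 0 − 9 − 1) / 2 = 16 / 2 = 8.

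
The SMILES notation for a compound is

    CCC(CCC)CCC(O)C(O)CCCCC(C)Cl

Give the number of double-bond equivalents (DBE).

0

Degree of unsaturation = (number of rings) + (number of π bonds).
Ring closures in the SMILES: 0.
π bonds: none → 0 DoU from unsaturation.
Total DoU = 0 + 0 = 0.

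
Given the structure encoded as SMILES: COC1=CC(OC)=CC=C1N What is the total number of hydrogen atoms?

Walk through each heavy atom and fill implicit hydrogens from standard valence (C 4, N 3, O 2, S 2, halogen 1):
  atom 1: C, bond orders sum to 1 (valence 4) → 3 H
  atom 2: O, bond orders sum to 2 (valence 2) → 0 H
  atom 3: C, bond orders sum to 4 (valence 4) → 0 H
  atom 4: C, bond orders sum to 3 (valence 4) → 1 H
  atom 5: C, bond orders sum to 4 (valence 4) → 0 H
  atom 6: O, bond orders sum to 2 (valence 2) → 0 H
  atom 7: C, bond orders sum to 1 (valence 4) → 3 H
  atom 8: C, bond orders sum to 3 (valence 4) → 1 H
  atom 9: C, bond orders sum to 3 (valence 4) → 1 H
  atom 10: C, bond orders sum to 4 (valence 4) → 0 H
  atom 11: N, bond orders sum to 1 (valence 3) → 2 H
Total hydrogens: 11.

11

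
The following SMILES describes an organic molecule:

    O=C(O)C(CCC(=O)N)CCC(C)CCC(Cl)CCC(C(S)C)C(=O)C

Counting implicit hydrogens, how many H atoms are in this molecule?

Walk through each heavy atom and fill implicit hydrogens from standard valence (C 4, N 3, O 2, S 2, halogen 1):
  atom 1: O, bond orders sum to 2 (valence 2) → 0 H
  atom 2: C, bond orders sum to 4 (valence 4) → 0 H
  atom 3: O, bond orders sum to 1 (valence 2) → 1 H
  atom 4: C, bond orders sum to 3 (valence 4) → 1 H
  atom 5: C, bond orders sum to 2 (valence 4) → 2 H
  atom 6: C, bond orders sum to 2 (valence 4) → 2 H
  atom 7: C, bond orders sum to 4 (valence 4) → 0 H
  atom 8: O, bond orders sum to 2 (valence 2) → 0 H
  atom 9: N, bond orders sum to 1 (valence 3) → 2 H
  atom 10: C, bond orders sum to 2 (valence 4) → 2 H
  atom 11: C, bond orders sum to 2 (valence 4) → 2 H
  atom 12: C, bond orders sum to 3 (valence 4) → 1 H
  atom 13: C, bond orders sum to 1 (valence 4) → 3 H
  atom 14: C, bond orders sum to 2 (valence 4) → 2 H
  atom 15: C, bond orders sum to 2 (valence 4) → 2 H
  atom 16: C, bond orders sum to 3 (valence 4) → 1 H
  atom 17: Cl (halogen, monovalent) → 0 H
  atom 18: C, bond orders sum to 2 (valence 4) → 2 H
  atom 19: C, bond orders sum to 2 (valence 4) → 2 H
  atom 20: C, bond orders sum to 3 (valence 4) → 1 H
  atom 21: C, bond orders sum to 3 (valence 4) → 1 H
  atom 22: S, bond orders sum to 1 (valence 2) → 1 H
  atom 23: C, bond orders sum to 1 (valence 4) → 3 H
  atom 24: C, bond orders sum to 4 (valence 4) → 0 H
  atom 25: O, bond orders sum to 2 (valence 2) → 0 H
  atom 26: C, bond orders sum to 1 (valence 4) → 3 H
Total hydrogens: 34.

34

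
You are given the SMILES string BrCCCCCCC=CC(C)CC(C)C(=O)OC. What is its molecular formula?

Walk through each heavy atom and fill implicit hydrogens from standard valence (C 4, N 3, O 2, S 2, halogen 1):
  atom 1: Br (halogen, monovalent) → 0 H
  atom 2: C, bond orders sum to 2 (valence 4) → 2 H
  atom 3: C, bond orders sum to 2 (valence 4) → 2 H
  atom 4: C, bond orders sum to 2 (valence 4) → 2 H
  atom 5: C, bond orders sum to 2 (valence 4) → 2 H
  atom 6: C, bond orders sum to 2 (valence 4) → 2 H
  atom 7: C, bond orders sum to 2 (valence 4) → 2 H
  atom 8: C, bond orders sum to 3 (valence 4) → 1 H
  atom 9: C, bond orders sum to 3 (valence 4) → 1 H
  atom 10: C, bond orders sum to 3 (valence 4) → 1 H
  atom 11: C, bond orders sum to 1 (valence 4) → 3 H
  atom 12: C, bond orders sum to 2 (valence 4) → 2 H
  atom 13: C, bond orders sum to 3 (valence 4) → 1 H
  atom 14: C, bond orders sum to 1 (valence 4) → 3 H
  atom 15: C, bond orders sum to 4 (valence 4) → 0 H
  atom 16: O, bond orders sum to 2 (valence 2) → 0 H
  atom 17: O, bond orders sum to 2 (valence 2) → 0 H
  atom 18: C, bond orders sum to 1 (valence 4) → 3 H
Totals → C:15, H:27, Br:1, O:2.
In Hill order: C15H27BrO2.

C15H27BrO2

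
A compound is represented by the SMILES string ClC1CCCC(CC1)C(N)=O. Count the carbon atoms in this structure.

8

Count every carbon token in the SMILES (each C, including those in ring-closure positions and inside branches).
Carbon count: 8.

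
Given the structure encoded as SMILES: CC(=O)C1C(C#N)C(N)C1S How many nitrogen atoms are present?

2

Scan the SMILES for N atoms (remember two-letter symbols like Cl and Br are single atoms).
Nitrogen count: 2.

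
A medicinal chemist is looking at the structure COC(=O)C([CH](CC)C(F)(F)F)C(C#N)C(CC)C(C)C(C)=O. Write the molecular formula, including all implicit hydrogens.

C16H24F3NO3

Walk through each heavy atom and fill implicit hydrogens from standard valence (C 4, N 3, O 2, S 2, halogen 1):
  atom 1: C, bond orders sum to 1 (valence 4) → 3 H
  atom 2: O, bond orders sum to 2 (valence 2) → 0 H
  atom 3: C, bond orders sum to 4 (valence 4) → 0 H
  atom 4: O, bond orders sum to 2 (valence 2) → 0 H
  atom 5: C, bond orders sum to 3 (valence 4) → 1 H
  atom 6: C with explicit H count 1
  atom 7: C, bond orders sum to 2 (valence 4) → 2 H
  atom 8: C, bond orders sum to 1 (valence 4) → 3 H
  atom 9: C, bond orders sum to 4 (valence 4) → 0 H
  atom 10: F (halogen, monovalent) → 0 H
  atom 11: F (halogen, monovalent) → 0 H
  atom 12: F (halogen, monovalent) → 0 H
  atom 13: C, bond orders sum to 3 (valence 4) → 1 H
  atom 14: C, bond orders sum to 4 (valence 4) → 0 H
  atom 15: N, bond orders sum to 3 (valence 3) → 0 H
  atom 16: C, bond orders sum to 3 (valence 4) → 1 H
  atom 17: C, bond orders sum to 2 (valence 4) → 2 H
  atom 18: C, bond orders sum to 1 (valence 4) → 3 H
  atom 19: C, bond orders sum to 3 (valence 4) → 1 H
  atom 20: C, bond orders sum to 1 (valence 4) → 3 H
  atom 21: C, bond orders sum to 4 (valence 4) → 0 H
  atom 22: C, bond orders sum to 1 (valence 4) → 3 H
  atom 23: O, bond orders sum to 2 (valence 2) → 0 H
Totals → C:16, H:24, F:3, N:1, O:3.
In Hill order: C16H24F3NO3.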